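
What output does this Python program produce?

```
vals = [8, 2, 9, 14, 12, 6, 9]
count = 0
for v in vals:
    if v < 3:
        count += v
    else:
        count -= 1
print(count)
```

v=8: not <3, count = 0-1 = -1
v=2: <3, count = (-1)+2 = 1
v=9: not <3, count = 1-1 = 0
v=14: not <3, count = 0-1 = -1
v=12: not <3, count = (-1)-1 = -2
v=6: not <3, count = (-2)-1 = -3
v=9: not <3, count = (-3)-1 = -4

-4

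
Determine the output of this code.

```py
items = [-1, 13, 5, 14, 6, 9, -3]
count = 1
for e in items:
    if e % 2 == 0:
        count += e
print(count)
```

21

e=-1: not even
e=13: not even
e=5: not even
e=14: even, count = 1+14 = 15
e=6: even, count = 15+6 = 21
e=9: not even
e=-3: not even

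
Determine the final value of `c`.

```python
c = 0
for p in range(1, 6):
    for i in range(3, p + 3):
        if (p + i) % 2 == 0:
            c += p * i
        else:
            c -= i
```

125

p=1,i=3: even sum, c = 0+3 = 3
p=2,i=3: odd sum, c = 3-3 = 0
p=2,i=4: even sum, c = 0+8 = 8
p=3,i=3: even sum, c = 8+9 = 17
p=3,i=4: odd sum, c = 17-4 = 13
p=3,i=5: even sum, c = 13+15 = 28
p=4,i=3: odd sum, c = 28-3 = 25
p=4,i=4: even sum, c = 25+16 = 41
p=4,i=5: odd sum, c = 41-5 = 36
p=4,i=6: even sum, c = 36+24 = 60
p=5,i=3: even sum, c = 60+15 = 75
p=5,i=4: odd sum, c = 75-4 = 71
p=5,i=5: even sum, c = 71+25 = 96
p=5,i=6: odd sum, c = 96-6 = 90
p=5,i=7: even sum, c = 90+35 = 125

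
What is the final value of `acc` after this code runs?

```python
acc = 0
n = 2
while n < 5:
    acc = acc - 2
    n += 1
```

n=2: acc = 0-2 = -2
n=3: acc = (-2)-2 = -4
n=4: acc = (-4)-2 = -6

-6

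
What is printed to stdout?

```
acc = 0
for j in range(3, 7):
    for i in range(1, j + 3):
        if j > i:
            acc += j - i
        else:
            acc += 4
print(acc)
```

82

j=3,i=1: 3>1, acc = 0+2 = 2
j=3,i=2: 3>2, acc = 2+1 = 3
j=3,i=3: not 3>3, acc = 3+4 = 7
j=3,i=4: not 3>4, acc = 7+4 = 11
j=3,i=5: not 3>5, acc = 11+4 = 15
j=4,i=1: 4>1, acc = 15+3 = 18
j=4,i=2: 4>2, acc = 18+2 = 20
j=4,i=3: 4>3, acc = 20+1 = 21
j=4,i=4: not 4>4, acc = 21+4 = 25
j=4,i=5: not 4>5, acc = 25+4 = 29
j=4,i=6: not 4>6, acc = 29+4 = 33
j=5,i=1: 5>1, acc = 33+4 = 37
j=5,i=2: 5>2, acc = 37+3 = 40
j=5,i=3: 5>3, acc = 40+2 = 42
j=5,i=4: 5>4, acc = 42+1 = 43
j=5,i=5: not 5>5, acc = 43+4 = 47
j=5,i=6: not 5>6, acc = 47+4 = 51
j=5,i=7: not 5>7, acc = 51+4 = 55
j=6,i=1: 6>1, acc = 55+5 = 60
j=6,i=2: 6>2, acc = 60+4 = 64
j=6,i=3: 6>3, acc = 64+3 = 67
j=6,i=4: 6>4, acc = 67+2 = 69
j=6,i=5: 6>5, acc = 69+1 = 70
j=6,i=6: not 6>6, acc = 70+4 = 74
j=6,i=7: not 6>7, acc = 74+4 = 78
j=6,i=8: not 6>8, acc = 78+4 = 82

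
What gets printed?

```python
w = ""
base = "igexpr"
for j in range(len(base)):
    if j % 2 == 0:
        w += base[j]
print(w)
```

j=0: add 'i' → 'i'
j=1: skip
j=2: add 'e' → 'ie'
j=3: skip
j=4: add 'p' → 'iep'
j=5: skip

iep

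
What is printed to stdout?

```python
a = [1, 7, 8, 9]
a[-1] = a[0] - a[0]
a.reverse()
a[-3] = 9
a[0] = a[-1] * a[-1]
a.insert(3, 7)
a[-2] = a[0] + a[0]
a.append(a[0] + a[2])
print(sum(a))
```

28

a[-1] = a[0]-a[0] = 1-1 = 0 → [1, 7, 8, 0]
reverse → [0, 8, 7, 1]
a[-3] = 9 → [0, 9, 7, 1]
a[0] = a[-1]*a[-1] = 1*1 = 1 → [1, 9, 7, 1]
insert 7 at 3 → [1, 9, 7, 7, 1]
a[-2] = a[0]+a[0] = 1+1 = 2 → [1, 9, 7, 2, 1]
append a[0]+a[2] = 1+7 = 8 → [1, 9, 7, 2, 1, 8]
sum = 28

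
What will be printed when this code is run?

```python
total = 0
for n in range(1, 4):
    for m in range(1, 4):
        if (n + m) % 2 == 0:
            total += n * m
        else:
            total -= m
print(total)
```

n=1,m=1: even sum, total = 0+1 = 1
n=1,m=2: odd sum, total = 1-2 = -1
n=1,m=3: even sum, total = (-1)+3 = 2
n=2,m=1: odd sum, total = 2-1 = 1
n=2,m=2: even sum, total = 1+4 = 5
n=2,m=3: odd sum, total = 5-3 = 2
n=3,m=1: even sum, total = 2+3 = 5
n=3,m=2: odd sum, total = 5-2 = 3
n=3,m=3: even sum, total = 3+9 = 12

12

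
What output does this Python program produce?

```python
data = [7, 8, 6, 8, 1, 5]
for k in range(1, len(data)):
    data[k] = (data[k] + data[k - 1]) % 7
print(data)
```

k=1: data[1] = (8+7)%7 = 1 → [7, 1, 6, 8, 1, 5]
k=2: data[2] = (6+1)%7 = 0 → [7, 1, 0, 8, 1, 5]
k=3: data[3] = (8+0)%7 = 1 → [7, 1, 0, 1, 1, 5]
k=4: data[4] = (1+1)%7 = 2 → [7, 1, 0, 1, 2, 5]
k=5: data[5] = (5+2)%7 = 0 → [7, 1, 0, 1, 2, 0]

[7, 1, 0, 1, 2, 0]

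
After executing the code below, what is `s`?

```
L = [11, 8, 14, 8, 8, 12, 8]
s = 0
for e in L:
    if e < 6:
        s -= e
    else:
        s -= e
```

e=11: not <6, s = 0-11 = -11
e=8: not <6, s = (-11)-8 = -19
e=14: not <6, s = (-19)-14 = -33
e=8: not <6, s = (-33)-8 = -41
e=8: not <6, s = (-41)-8 = -49
e=12: not <6, s = (-49)-12 = -61
e=8: not <6, s = (-61)-8 = -69

-69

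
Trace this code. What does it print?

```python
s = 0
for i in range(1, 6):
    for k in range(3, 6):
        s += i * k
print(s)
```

i=1,k=3: s = 0+3 = 3
i=1,k=4: s = 3+4 = 7
i=1,k=5: s = 7+5 = 12
i=2,k=3: s = 12+6 = 18
i=2,k=4: s = 18+8 = 26
i=2,k=5: s = 26+10 = 36
i=3,k=3: s = 36+9 = 45
i=3,k=4: s = 45+12 = 57
i=3,k=5: s = 57+15 = 72
i=4,k=3: s = 72+12 = 84
i=4,k=4: s = 84+16 = 100
i=4,k=5: s = 100+20 = 120
i=5,k=3: s = 120+15 = 135
i=5,k=4: s = 135+20 = 155
i=5,k=5: s = 155+25 = 180

180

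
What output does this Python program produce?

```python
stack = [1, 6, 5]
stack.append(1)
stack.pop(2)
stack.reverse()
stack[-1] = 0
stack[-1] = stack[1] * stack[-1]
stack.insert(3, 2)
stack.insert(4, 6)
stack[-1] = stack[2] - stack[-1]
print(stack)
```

[1, 6, 0, 2, -6]

append 1 → [1, 6, 5, 1]
pop(2) removes 5 → [1, 6, 1]
reverse → [1, 6, 1]
stack[-1] = 0 → [1, 6, 0]
stack[-1] = stack[1]*stack[-1] = 6*0 = 0 → [1, 6, 0]
insert 2 at 3 → [1, 6, 0, 2]
insert 6 at 4 → [1, 6, 0, 2, 6]
stack[-1] = stack[2]-stack[-1] = 0-6 = -6 → [1, 6, 0, 2, -6]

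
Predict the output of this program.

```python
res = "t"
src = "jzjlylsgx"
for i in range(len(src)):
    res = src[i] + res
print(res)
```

i=0: prepend 'j' → 'jt'
i=1: prepend 'z' → 'zjt'
i=2: prepend 'j' → 'jzjt'
i=3: prepend 'l' → 'ljzjt'
i=4: prepend 'y' → 'yljzjt'
i=5: prepend 'l' → 'lyljzjt'
i=6: prepend 's' → 'slyljzjt'
i=7: prepend 'g' → 'gslyljzjt'
i=8: prepend 'x' → 'xgslyljzjt'

xgslyljzjt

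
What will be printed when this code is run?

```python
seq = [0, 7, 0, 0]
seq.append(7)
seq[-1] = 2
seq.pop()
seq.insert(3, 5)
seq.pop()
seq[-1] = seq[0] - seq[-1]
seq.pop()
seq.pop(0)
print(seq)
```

append 7 → [0, 7, 0, 0, 7]
seq[-1] = 2 → [0, 7, 0, 0, 2]
pop() removes 2 → [0, 7, 0, 0]
insert 5 at 3 → [0, 7, 0, 5, 0]
pop() removes 0 → [0, 7, 0, 5]
seq[-1] = seq[0]-seq[-1] = 0-5 = -5 → [0, 7, 0, -5]
pop() removes -5 → [0, 7, 0]
pop(0) removes 0 → [7, 0]

[7, 0]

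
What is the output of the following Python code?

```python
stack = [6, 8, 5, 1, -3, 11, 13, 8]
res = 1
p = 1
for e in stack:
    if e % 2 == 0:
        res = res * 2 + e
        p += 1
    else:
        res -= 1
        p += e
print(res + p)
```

e=6: even, res = 1*2+6 = 8; p=2
e=8: even, res = 8*2+8 = 24; p=3
e=5: not even, res = 24-1 = 23; p=8
e=1: not even, res = 23-1 = 22; p=9
e=-3: not even, res = 22-1 = 21; p=6
e=11: not even, res = 21-1 = 20; p=17
e=13: not even, res = 20-1 = 19; p=30
e=8: even, res = 19*2+8 = 46; p=31
res+p = 46+31 = 77

77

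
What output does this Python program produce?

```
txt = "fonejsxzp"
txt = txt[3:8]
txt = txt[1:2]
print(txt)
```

slice [3:8] → 'ejsxz'
slice [1:2] → 'j'

j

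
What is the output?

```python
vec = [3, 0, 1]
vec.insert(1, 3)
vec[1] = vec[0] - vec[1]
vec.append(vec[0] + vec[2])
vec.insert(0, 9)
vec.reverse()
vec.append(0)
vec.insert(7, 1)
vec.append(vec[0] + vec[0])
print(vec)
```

insert 3 at 1 → [3, 3, 0, 1]
vec[1] = vec[0]-vec[1] = 3-3 = 0 → [3, 0, 0, 1]
append vec[0]+vec[2] = 3+0 = 3 → [3, 0, 0, 1, 3]
insert 9 at 0 → [9, 3, 0, 0, 1, 3]
reverse → [3, 1, 0, 0, 3, 9]
append 0 → [3, 1, 0, 0, 3, 9, 0]
insert 1 at 7 → [3, 1, 0, 0, 3, 9, 0, 1]
append vec[0]+vec[0] = 3+3 = 6 → [3, 1, 0, 0, 3, 9, 0, 1, 6]

[3, 1, 0, 0, 3, 9, 0, 1, 6]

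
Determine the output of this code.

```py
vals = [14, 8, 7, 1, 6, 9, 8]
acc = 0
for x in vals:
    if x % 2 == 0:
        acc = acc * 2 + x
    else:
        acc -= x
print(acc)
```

x=14: even, acc = 0*2+14 = 14
x=8: even, acc = 14*2+8 = 36
x=7: not even, acc = 36-7 = 29
x=1: not even, acc = 29-1 = 28
x=6: even, acc = 28*2+6 = 62
x=9: not even, acc = 62-9 = 53
x=8: even, acc = 53*2+8 = 114

114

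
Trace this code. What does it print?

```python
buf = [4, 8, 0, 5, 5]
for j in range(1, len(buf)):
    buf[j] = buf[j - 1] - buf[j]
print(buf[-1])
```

-14

j=1: buf[1] = 4-8 = -4 → [4, -4, 0, 5, 5]
j=2: buf[2] = (-4)-0 = -4 → [4, -4, -4, 5, 5]
j=3: buf[3] = (-4)-5 = -9 → [4, -4, -4, -9, 5]
j=4: buf[4] = (-9)-5 = -14 → [4, -4, -4, -9, -14]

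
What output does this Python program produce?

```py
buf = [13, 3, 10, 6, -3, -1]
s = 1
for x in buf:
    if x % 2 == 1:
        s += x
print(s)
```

13

x=13: odd, s = 1+13 = 14
x=3: odd, s = 14+3 = 17
x=10: not odd
x=6: not odd
x=-3: odd, s = 17+(-3) = 14
x=-1: odd, s = 14+(-1) = 13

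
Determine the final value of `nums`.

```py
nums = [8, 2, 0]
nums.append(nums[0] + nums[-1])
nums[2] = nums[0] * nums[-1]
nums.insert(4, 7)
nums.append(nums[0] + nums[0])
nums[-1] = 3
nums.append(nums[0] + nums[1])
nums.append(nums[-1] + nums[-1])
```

[8, 2, 64, 8, 7, 3, 10, 20]

append nums[0]+nums[-1] = 8+0 = 8 → [8, 2, 0, 8]
nums[2] = nums[0]*nums[-1] = 8*8 = 64 → [8, 2, 64, 8]
insert 7 at 4 → [8, 2, 64, 8, 7]
append nums[0]+nums[0] = 8+8 = 16 → [8, 2, 64, 8, 7, 16]
nums[-1] = 3 → [8, 2, 64, 8, 7, 3]
append nums[0]+nums[1] = 8+2 = 10 → [8, 2, 64, 8, 7, 3, 10]
append nums[-1]+nums[-1] = 10+10 = 20 → [8, 2, 64, 8, 7, 3, 10, 20]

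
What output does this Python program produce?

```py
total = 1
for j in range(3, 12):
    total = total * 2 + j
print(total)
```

j=3: total = 1*2+3 = 5
j=4: total = 5*2+4 = 14
j=5: total = 14*2+5 = 33
j=6: total = 33*2+6 = 72
j=7: total = 72*2+7 = 151
j=8: total = 151*2+8 = 310
j=9: total = 310*2+9 = 629
j=10: total = 629*2+10 = 1268
j=11: total = 1268*2+11 = 2547

2547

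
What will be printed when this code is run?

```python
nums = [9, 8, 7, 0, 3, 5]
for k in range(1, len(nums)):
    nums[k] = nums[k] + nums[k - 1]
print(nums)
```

k=1: nums[1] = 8+9 = 17 → [9, 17, 7, 0, 3, 5]
k=2: nums[2] = 7+17 = 24 → [9, 17, 24, 0, 3, 5]
k=3: nums[3] = 0+24 = 24 → [9, 17, 24, 24, 3, 5]
k=4: nums[4] = 3+24 = 27 → [9, 17, 24, 24, 27, 5]
k=5: nums[5] = 5+27 = 32 → [9, 17, 24, 24, 27, 32]

[9, 17, 24, 24, 27, 32]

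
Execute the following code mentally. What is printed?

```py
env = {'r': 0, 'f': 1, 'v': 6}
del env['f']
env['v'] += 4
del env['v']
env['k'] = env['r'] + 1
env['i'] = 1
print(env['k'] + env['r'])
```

1

del 'f' → {'r': 0, 'v': 6}
env['v'] = 6+4 = 10 → {'r': 0, 'v': 10}
del 'v' → {'r': 0}
env['k'] = env['r']+1 = 1 → {'r': 0, 'k': 1}
env['i'] = 1 → {'r': 0, 'k': 1, 'i': 1}
env['k']+env['r'] = 1+0 = 1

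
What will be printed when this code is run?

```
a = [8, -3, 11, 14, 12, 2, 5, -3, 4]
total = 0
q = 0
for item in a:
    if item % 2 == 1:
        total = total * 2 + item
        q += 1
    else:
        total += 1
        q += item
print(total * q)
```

2464

item=8: not odd, total = 0+1 = 1; q=8
item=-3: odd, total = 1*2+(-3) = -1; q=9
item=11: odd, total = (-1)*2+11 = 9; q=10
item=14: not odd, total = 9+1 = 10; q=24
item=12: not odd, total = 10+1 = 11; q=36
item=2: not odd, total = 11+1 = 12; q=38
item=5: odd, total = 12*2+5 = 29; q=39
item=-3: odd, total = 29*2+(-3) = 55; q=40
item=4: not odd, total = 55+1 = 56; q=44
total*q = 56*44 = 2464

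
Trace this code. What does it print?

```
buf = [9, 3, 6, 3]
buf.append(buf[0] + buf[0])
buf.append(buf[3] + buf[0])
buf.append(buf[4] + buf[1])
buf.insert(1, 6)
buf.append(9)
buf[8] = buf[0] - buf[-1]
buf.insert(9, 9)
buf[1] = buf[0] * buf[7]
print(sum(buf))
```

append buf[0]+buf[0] = 9+9 = 18 → [9, 3, 6, 3, 18]
append buf[3]+buf[0] = 3+9 = 12 → [9, 3, 6, 3, 18, 12]
append buf[4]+buf[1] = 18+3 = 21 → [9, 3, 6, 3, 18, 12, 21]
insert 6 at 1 → [9, 6, 3, 6, 3, 18, 12, 21]
append 9 → [9, 6, 3, 6, 3, 18, 12, 21, 9]
buf[8] = buf[0]-buf[-1] = 9-9 = 0 → [9, 6, 3, 6, 3, 18, 12, 21, 0]
insert 9 at 9 → [9, 6, 3, 6, 3, 18, 12, 21, 0, 9]
buf[1] = buf[0]*buf[7] = 9*21 = 189 → [9, 189, 3, 6, 3, 18, 12, 21, 0, 9]
sum = 270

270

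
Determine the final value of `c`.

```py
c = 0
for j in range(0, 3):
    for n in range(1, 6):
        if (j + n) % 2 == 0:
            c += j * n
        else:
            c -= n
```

j=0,n=1: odd sum, c = 0-1 = -1
j=0,n=2: even sum, c = (-1)+0 = -1
j=0,n=3: odd sum, c = (-1)-3 = -4
j=0,n=4: even sum, c = (-4)+0 = -4
j=0,n=5: odd sum, c = (-4)-5 = -9
j=1,n=1: even sum, c = (-9)+1 = -8
j=1,n=2: odd sum, c = (-8)-2 = -10
j=1,n=3: even sum, c = (-10)+3 = -7
j=1,n=4: odd sum, c = (-7)-4 = -11
j=1,n=5: even sum, c = (-11)+5 = -6
j=2,n=1: odd sum, c = (-6)-1 = -7
j=2,n=2: even sum, c = (-7)+4 = -3
j=2,n=3: odd sum, c = (-3)-3 = -6
j=2,n=4: even sum, c = (-6)+8 = 2
j=2,n=5: odd sum, c = 2-5 = -3

-3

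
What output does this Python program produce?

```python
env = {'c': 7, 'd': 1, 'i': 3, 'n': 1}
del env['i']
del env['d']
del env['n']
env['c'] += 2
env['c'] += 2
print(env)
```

del 'i' → {'c': 7, 'd': 1, 'n': 1}
del 'd' → {'c': 7, 'n': 1}
del 'n' → {'c': 7}
env['c'] = 7+2 = 9 → {'c': 9}
env['c'] = 9+2 = 11 → {'c': 11}

{'c': 11}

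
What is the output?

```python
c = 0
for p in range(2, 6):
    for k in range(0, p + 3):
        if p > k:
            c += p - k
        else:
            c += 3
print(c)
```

p=2,k=0: 2>0, c = 0+2 = 2
p=2,k=1: 2>1, c = 2+1 = 3
p=2,k=2: not 2>2, c = 3+3 = 6
p=2,k=3: not 2>3, c = 6+3 = 9
p=2,k=4: not 2>4, c = 9+3 = 12
p=3,k=0: 3>0, c = 12+3 = 15
p=3,k=1: 3>1, c = 15+2 = 17
p=3,k=2: 3>2, c = 17+1 = 18
p=3,k=3: not 3>3, c = 18+3 = 21
p=3,k=4: not 3>4, c = 21+3 = 24
p=3,k=5: not 3>5, c = 24+3 = 27
p=4,k=0: 4>0, c = 27+4 = 31
p=4,k=1: 4>1, c = 31+3 = 34
p=4,k=2: 4>2, c = 34+2 = 36
p=4,k=3: 4>3, c = 36+1 = 37
p=4,k=4: not 4>4, c = 37+3 = 40
p=4,k=5: not 4>5, c = 40+3 = 43
p=4,k=6: not 4>6, c = 43+3 = 46
p=5,k=0: 5>0, c = 46+5 = 51
p=5,k=1: 5>1, c = 51+4 = 55
p=5,k=2: 5>2, c = 55+3 = 58
p=5,k=3: 5>3, c = 58+2 = 60
p=5,k=4: 5>4, c = 60+1 = 61
p=5,k=5: not 5>5, c = 61+3 = 64
p=5,k=6: not 5>6, c = 64+3 = 67
p=5,k=7: not 5>7, c = 67+3 = 70

70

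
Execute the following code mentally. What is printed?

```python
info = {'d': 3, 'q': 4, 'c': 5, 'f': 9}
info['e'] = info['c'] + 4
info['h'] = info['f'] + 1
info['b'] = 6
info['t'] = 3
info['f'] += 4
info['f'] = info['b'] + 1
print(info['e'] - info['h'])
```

info['e'] = info['c']+4 = 9 → {'d': 3, 'q': 4, 'c': 5, 'f': 9, 'e': 9}
info['h'] = info['f']+1 = 10 → {'d': 3, 'q': 4, 'c': 5, 'f': 9, 'e': 9, 'h': 10}
info['b'] = 6 → {'d': 3, 'q': 4, 'c': 5, 'f': 9, 'e': 9, 'h': 10, 'b': 6}
info['t'] = 3 → {'d': 3, 'q': 4, 'c': 5, 'f': 9, 'e': 9, 'h': 10, 'b': 6, 't': 3}
info['f'] = 9+4 = 13 → {'d': 3, 'q': 4, 'c': 5, 'f': 13, 'e': 9, 'h': 10, 'b': 6, 't': 3}
info['f'] = info['b']+1 = 7 → {'d': 3, 'q': 4, 'c': 5, 'f': 7, 'e': 9, 'h': 10, 'b': 6, 't': 3}
info['e']-info['h'] = 9-10 = -1

-1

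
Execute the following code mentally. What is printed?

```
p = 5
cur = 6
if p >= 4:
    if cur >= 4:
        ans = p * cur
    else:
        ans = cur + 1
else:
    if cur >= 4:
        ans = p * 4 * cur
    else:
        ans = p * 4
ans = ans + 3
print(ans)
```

33

p=5, cur=6
p >= 4 is True; cur >= 4 is True
→ ans = p * cur = 30
ans = 30+3 = 33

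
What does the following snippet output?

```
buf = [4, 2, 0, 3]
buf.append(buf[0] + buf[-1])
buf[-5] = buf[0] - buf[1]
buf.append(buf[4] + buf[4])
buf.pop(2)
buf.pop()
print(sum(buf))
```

append buf[0]+buf[-1] = 4+3 = 7 → [4, 2, 0, 3, 7]
buf[-5] = buf[0]-buf[1] = 4-2 = 2 → [2, 2, 0, 3, 7]
append buf[4]+buf[4] = 7+7 = 14 → [2, 2, 0, 3, 7, 14]
pop(2) removes 0 → [2, 2, 3, 7, 14]
pop() removes 14 → [2, 2, 3, 7]
sum = 14

14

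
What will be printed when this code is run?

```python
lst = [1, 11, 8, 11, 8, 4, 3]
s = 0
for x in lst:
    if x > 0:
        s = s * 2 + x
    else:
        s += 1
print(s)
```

x=1: >0, s = 0*2+1 = 1
x=11: >0, s = 1*2+11 = 13
x=8: >0, s = 13*2+8 = 34
x=11: >0, s = 34*2+11 = 79
x=8: >0, s = 79*2+8 = 166
x=4: >0, s = 166*2+4 = 336
x=3: >0, s = 336*2+3 = 675

675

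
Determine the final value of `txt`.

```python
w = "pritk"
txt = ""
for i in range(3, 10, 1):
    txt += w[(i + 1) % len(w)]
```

'kpritkp'

i=3: add w[4]='k' → 'k'
i=4: add w[0]='p' → 'kp'
i=5: add w[1]='r' → 'kpr'
i=6: add w[2]='i' → 'kpri'
i=7: add w[3]='t' → 'kprit'
i=8: add w[4]='k' → 'kpritk'
i=9: add w[0]='p' → 'kpritkp'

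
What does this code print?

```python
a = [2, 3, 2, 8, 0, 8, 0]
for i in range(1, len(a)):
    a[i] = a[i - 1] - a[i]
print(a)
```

[2, -1, -3, -11, -11, -19, -19]

i=1: a[1] = 2-3 = -1 → [2, -1, 2, 8, 0, 8, 0]
i=2: a[2] = (-1)-2 = -3 → [2, -1, -3, 8, 0, 8, 0]
i=3: a[3] = (-3)-8 = -11 → [2, -1, -3, -11, 0, 8, 0]
i=4: a[4] = (-11)-0 = -11 → [2, -1, -3, -11, -11, 8, 0]
i=5: a[5] = (-11)-8 = -19 → [2, -1, -3, -11, -11, -19, 0]
i=6: a[6] = (-19)-0 = -19 → [2, -1, -3, -11, -11, -19, -19]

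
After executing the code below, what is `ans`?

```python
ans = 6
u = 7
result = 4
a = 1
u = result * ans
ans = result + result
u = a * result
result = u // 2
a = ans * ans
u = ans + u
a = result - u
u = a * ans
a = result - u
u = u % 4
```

u = 4*6 = 24
ans = 4+4 = 8
u = 1*4 = 4
result = 4//2 = 2
a = 8*8 = 64
u = 8+4 = 12
a = 2-12 = -10
u = (-10)*8 = -80
a = 2-(-80) = 82
u = (-80)%4 = 0

8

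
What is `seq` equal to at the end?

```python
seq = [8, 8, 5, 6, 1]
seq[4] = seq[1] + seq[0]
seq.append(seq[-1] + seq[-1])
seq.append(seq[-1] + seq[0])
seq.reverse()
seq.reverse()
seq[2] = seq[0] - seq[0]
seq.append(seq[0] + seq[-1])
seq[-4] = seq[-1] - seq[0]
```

[8, 8, 0, 6, 40, 32, 40, 48]

seq[4] = seq[1]+seq[0] = 8+8 = 16 → [8, 8, 5, 6, 16]
append seq[-1]+seq[-1] = 16+16 = 32 → [8, 8, 5, 6, 16, 32]
append seq[-1]+seq[0] = 32+8 = 40 → [8, 8, 5, 6, 16, 32, 40]
reverse → [40, 32, 16, 6, 5, 8, 8]
reverse → [8, 8, 5, 6, 16, 32, 40]
seq[2] = seq[0]-seq[0] = 8-8 = 0 → [8, 8, 0, 6, 16, 32, 40]
append seq[0]+seq[-1] = 8+40 = 48 → [8, 8, 0, 6, 16, 32, 40, 48]
seq[-4] = seq[-1]-seq[0] = 48-8 = 40 → [8, 8, 0, 6, 40, 32, 40, 48]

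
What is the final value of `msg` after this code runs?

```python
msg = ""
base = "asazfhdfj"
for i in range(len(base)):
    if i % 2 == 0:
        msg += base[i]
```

'aafdj'

i=0: add 'a' → 'a'
i=1: skip
i=2: add 'a' → 'aa'
i=3: skip
i=4: add 'f' → 'aaf'
i=5: skip
i=6: add 'd' → 'aafd'
i=7: skip
i=8: add 'j' → 'aafdj'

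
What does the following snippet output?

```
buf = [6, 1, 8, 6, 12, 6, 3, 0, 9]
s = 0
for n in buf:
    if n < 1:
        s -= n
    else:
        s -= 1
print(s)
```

n=6: not <1, s = 0-1 = -1
n=1: not <1, s = (-1)-1 = -2
n=8: not <1, s = (-2)-1 = -3
n=6: not <1, s = (-3)-1 = -4
n=12: not <1, s = (-4)-1 = -5
n=6: not <1, s = (-5)-1 = -6
n=3: not <1, s = (-6)-1 = -7
n=0: <1, s = (-7)-0 = -7
n=9: not <1, s = (-7)-1 = -8

-8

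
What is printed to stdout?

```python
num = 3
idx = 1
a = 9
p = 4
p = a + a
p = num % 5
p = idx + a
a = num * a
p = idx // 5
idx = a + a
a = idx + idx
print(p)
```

0

p = 9+9 = 18
p = 3%5 = 3
p = 1+9 = 10
a = 3*9 = 27
p = 1//5 = 0
idx = 27+27 = 54
a = 54+54 = 108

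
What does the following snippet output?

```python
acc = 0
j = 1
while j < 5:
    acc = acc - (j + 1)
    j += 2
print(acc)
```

j=1: acc = 0-2 = -2
j=3: acc = (-2)-4 = -6

-6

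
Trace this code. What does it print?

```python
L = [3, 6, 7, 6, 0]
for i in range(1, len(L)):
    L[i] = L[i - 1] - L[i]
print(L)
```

[3, -3, -10, -16, -16]

i=1: L[1] = 3-6 = -3 → [3, -3, 7, 6, 0]
i=2: L[2] = (-3)-7 = -10 → [3, -3, -10, 6, 0]
i=3: L[3] = (-10)-6 = -16 → [3, -3, -10, -16, 0]
i=4: L[4] = (-16)-0 = -16 → [3, -3, -10, -16, -16]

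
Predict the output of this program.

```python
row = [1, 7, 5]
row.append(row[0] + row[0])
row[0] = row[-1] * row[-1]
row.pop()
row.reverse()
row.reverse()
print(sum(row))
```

16

append row[0]+row[0] = 1+1 = 2 → [1, 7, 5, 2]
row[0] = row[-1]*row[-1] = 2*2 = 4 → [4, 7, 5, 2]
pop() removes 2 → [4, 7, 5]
reverse → [5, 7, 4]
reverse → [4, 7, 5]
sum = 16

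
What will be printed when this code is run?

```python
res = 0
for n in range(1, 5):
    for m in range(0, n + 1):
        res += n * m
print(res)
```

n=1,m=0: res = 0+0 = 0
n=1,m=1: res = 0+1 = 1
n=2,m=0: res = 1+0 = 1
n=2,m=1: res = 1+2 = 3
n=2,m=2: res = 3+4 = 7
n=3,m=0: res = 7+0 = 7
n=3,m=1: res = 7+3 = 10
n=3,m=2: res = 10+6 = 16
n=3,m=3: res = 16+9 = 25
n=4,m=0: res = 25+0 = 25
n=4,m=1: res = 25+4 = 29
n=4,m=2: res = 29+8 = 37
n=4,m=3: res = 37+12 = 49
n=4,m=4: res = 49+16 = 65

65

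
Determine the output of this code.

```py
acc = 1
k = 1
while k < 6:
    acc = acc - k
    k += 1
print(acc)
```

k=1: acc = 1-1 = 0
k=2: acc = 0-2 = -2
k=3: acc = (-2)-3 = -5
k=4: acc = (-5)-4 = -9
k=5: acc = (-9)-5 = -14

-14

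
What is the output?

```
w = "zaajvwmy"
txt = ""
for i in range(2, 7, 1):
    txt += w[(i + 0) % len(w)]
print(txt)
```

i=2: add w[2]='a' → 'a'
i=3: add w[3]='j' → 'aj'
i=4: add w[4]='v' → 'ajv'
i=5: add w[5]='w' → 'ajvw'
i=6: add w[6]='m' → 'ajvwm'

ajvwm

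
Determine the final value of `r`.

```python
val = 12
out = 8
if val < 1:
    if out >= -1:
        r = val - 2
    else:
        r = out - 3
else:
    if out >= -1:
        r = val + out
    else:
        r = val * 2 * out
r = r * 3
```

val=12, out=8
val < 1 is False; out >= -1 is True
→ r = val + out = 20
r = 20*3 = 60

60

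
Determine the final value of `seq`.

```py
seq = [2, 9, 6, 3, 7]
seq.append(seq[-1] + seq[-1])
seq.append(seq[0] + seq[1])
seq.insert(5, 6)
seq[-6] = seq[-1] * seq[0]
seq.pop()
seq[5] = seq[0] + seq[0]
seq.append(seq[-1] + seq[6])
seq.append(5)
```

append seq[-1]+seq[-1] = 7+7 = 14 → [2, 9, 6, 3, 7, 14]
append seq[0]+seq[1] = 2+9 = 11 → [2, 9, 6, 3, 7, 14, 11]
insert 6 at 5 → [2, 9, 6, 3, 7, 6, 14, 11]
seq[-6] = seq[-1]*seq[0] = 11*2 = 22 → [2, 9, 22, 3, 7, 6, 14, 11]
pop() removes 11 → [2, 9, 22, 3, 7, 6, 14]
seq[5] = seq[0]+seq[0] = 2+2 = 4 → [2, 9, 22, 3, 7, 4, 14]
append seq[-1]+seq[6] = 14+14 = 28 → [2, 9, 22, 3, 7, 4, 14, 28]
append 5 → [2, 9, 22, 3, 7, 4, 14, 28, 5]

[2, 9, 22, 3, 7, 4, 14, 28, 5]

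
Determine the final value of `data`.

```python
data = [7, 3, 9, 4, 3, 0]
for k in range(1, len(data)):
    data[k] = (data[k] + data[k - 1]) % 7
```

k=1: data[1] = (3+7)%7 = 3 → [7, 3, 9, 4, 3, 0]
k=2: data[2] = (9+3)%7 = 5 → [7, 3, 5, 4, 3, 0]
k=3: data[3] = (4+5)%7 = 2 → [7, 3, 5, 2, 3, 0]
k=4: data[4] = (3+2)%7 = 5 → [7, 3, 5, 2, 5, 0]
k=5: data[5] = (0+5)%7 = 5 → [7, 3, 5, 2, 5, 5]

[7, 3, 5, 2, 5, 5]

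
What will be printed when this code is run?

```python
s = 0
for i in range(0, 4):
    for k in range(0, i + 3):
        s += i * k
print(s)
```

i=0,k=0: s = 0+0 = 0
i=0,k=1: s = 0+0 = 0
i=0,k=2: s = 0+0 = 0
i=1,k=0: s = 0+0 = 0
i=1,k=1: s = 0+1 = 1
i=1,k=2: s = 1+2 = 3
i=1,k=3: s = 3+3 = 6
i=2,k=0: s = 6+0 = 6
i=2,k=1: s = 6+2 = 8
i=2,k=2: s = 8+4 = 12
i=2,k=3: s = 12+6 = 18
i=2,k=4: s = 18+8 = 26
i=3,k=0: s = 26+0 = 26
i=3,k=1: s = 26+3 = 29
i=3,k=2: s = 29+6 = 35
i=3,k=3: s = 35+9 = 44
i=3,k=4: s = 44+12 = 56
i=3,k=5: s = 56+15 = 71

71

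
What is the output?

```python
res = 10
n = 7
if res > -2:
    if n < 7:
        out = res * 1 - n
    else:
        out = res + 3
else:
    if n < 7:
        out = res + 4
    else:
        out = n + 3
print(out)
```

13

res=10, n=7
res > -2 is True; n < 7 is False
→ out = res + 3 = 13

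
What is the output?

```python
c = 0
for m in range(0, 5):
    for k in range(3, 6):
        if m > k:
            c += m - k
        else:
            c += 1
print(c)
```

m=0,k=3: not 0>3, c = 0+1 = 1
m=0,k=4: not 0>4, c = 1+1 = 2
m=0,k=5: not 0>5, c = 2+1 = 3
m=1,k=3: not 1>3, c = 3+1 = 4
m=1,k=4: not 1>4, c = 4+1 = 5
m=1,k=5: not 1>5, c = 5+1 = 6
m=2,k=3: not 2>3, c = 6+1 = 7
m=2,k=4: not 2>4, c = 7+1 = 8
m=2,k=5: not 2>5, c = 8+1 = 9
m=3,k=3: not 3>3, c = 9+1 = 10
m=3,k=4: not 3>4, c = 10+1 = 11
m=3,k=5: not 3>5, c = 11+1 = 12
m=4,k=3: 4>3, c = 12+1 = 13
m=4,k=4: not 4>4, c = 13+1 = 14
m=4,k=5: not 4>5, c = 14+1 = 15

15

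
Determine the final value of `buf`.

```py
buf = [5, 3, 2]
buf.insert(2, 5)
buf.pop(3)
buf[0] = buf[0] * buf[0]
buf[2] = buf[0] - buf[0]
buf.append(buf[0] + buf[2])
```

[25, 3, 0, 25]

insert 5 at 2 → [5, 3, 5, 2]
pop(3) removes 2 → [5, 3, 5]
buf[0] = buf[0]*buf[0] = 5*5 = 25 → [25, 3, 5]
buf[2] = buf[0]-buf[0] = 25-25 = 0 → [25, 3, 0]
append buf[0]+buf[2] = 25+0 = 25 → [25, 3, 0, 25]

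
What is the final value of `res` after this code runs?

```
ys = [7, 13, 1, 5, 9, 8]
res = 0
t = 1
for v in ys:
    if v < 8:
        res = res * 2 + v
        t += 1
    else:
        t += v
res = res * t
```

1190

v=7: <8, res = 0*2+7 = 7; t=2
v=13: not <8; t=15
v=1: <8, res = 7*2+1 = 15; t=16
v=5: <8, res = 15*2+5 = 35; t=17
v=9: not <8; t=26
v=8: not <8; t=34
res*t = 35*34 = 1190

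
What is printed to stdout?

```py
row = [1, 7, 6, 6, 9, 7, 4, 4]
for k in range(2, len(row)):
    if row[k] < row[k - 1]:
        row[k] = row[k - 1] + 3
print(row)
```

[1, 7, 10, 13, 16, 19, 22, 25]

k=2: 6<7, row[2] = 7+3 = 10 → [1, 7, 10, 6, 9, 7, 4, 4]
k=3: 6<10, row[3] = 10+3 = 13 → [1, 7, 10, 13, 9, 7, 4, 4]
k=4: 9<13, row[4] = 13+3 = 16 → [1, 7, 10, 13, 16, 7, 4, 4]
k=5: 7<16, row[5] = 16+3 = 19 → [1, 7, 10, 13, 16, 19, 4, 4]
k=6: 4<19, row[6] = 19+3 = 22 → [1, 7, 10, 13, 16, 19, 22, 4]
k=7: 4<22, row[7] = 22+3 = 25 → [1, 7, 10, 13, 16, 19, 22, 25]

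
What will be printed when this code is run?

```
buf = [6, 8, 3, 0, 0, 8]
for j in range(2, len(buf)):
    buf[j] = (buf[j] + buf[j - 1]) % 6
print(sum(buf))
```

30

j=2: buf[2] = (3+8)%6 = 5 → [6, 8, 5, 0, 0, 8]
j=3: buf[3] = (0+5)%6 = 5 → [6, 8, 5, 5, 0, 8]
j=4: buf[4] = (0+5)%6 = 5 → [6, 8, 5, 5, 5, 8]
j=5: buf[5] = (8+5)%6 = 1 → [6, 8, 5, 5, 5, 1]
sum = 30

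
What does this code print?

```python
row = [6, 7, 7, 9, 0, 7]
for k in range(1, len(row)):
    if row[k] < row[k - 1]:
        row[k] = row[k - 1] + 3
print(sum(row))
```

k=1: 7>=6, unchanged → [6, 7, 7, 9, 0, 7]
k=2: 7>=7, unchanged → [6, 7, 7, 9, 0, 7]
k=3: 9>=7, unchanged → [6, 7, 7, 9, 0, 7]
k=4: 0<9, row[4] = 9+3 = 12 → [6, 7, 7, 9, 12, 7]
k=5: 7<12, row[5] = 12+3 = 15 → [6, 7, 7, 9, 12, 15]
sum = 56

56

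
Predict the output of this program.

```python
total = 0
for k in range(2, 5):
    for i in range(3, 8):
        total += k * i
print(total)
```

225

k=2,i=3: total = 0+6 = 6
k=2,i=4: total = 6+8 = 14
k=2,i=5: total = 14+10 = 24
k=2,i=6: total = 24+12 = 36
k=2,i=7: total = 36+14 = 50
k=3,i=3: total = 50+9 = 59
k=3,i=4: total = 59+12 = 71
k=3,i=5: total = 71+15 = 86
k=3,i=6: total = 86+18 = 104
k=3,i=7: total = 104+21 = 125
k=4,i=3: total = 125+12 = 137
k=4,i=4: total = 137+16 = 153
k=4,i=5: total = 153+20 = 173
k=4,i=6: total = 173+24 = 197
k=4,i=7: total = 197+28 = 225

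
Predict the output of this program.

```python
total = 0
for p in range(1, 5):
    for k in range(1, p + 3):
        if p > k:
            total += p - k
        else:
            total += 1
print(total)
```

p=1,k=1: not 1>1, total = 0+1 = 1
p=1,k=2: not 1>2, total = 1+1 = 2
p=1,k=3: not 1>3, total = 2+1 = 3
p=2,k=1: 2>1, total = 3+1 = 4
p=2,k=2: not 2>2, total = 4+1 = 5
p=2,k=3: not 2>3, total = 5+1 = 6
p=2,k=4: not 2>4, total = 6+1 = 7
p=3,k=1: 3>1, total = 7+2 = 9
p=3,k=2: 3>2, total = 9+1 = 10
p=3,k=3: not 3>3, total = 10+1 = 11
p=3,k=4: not 3>4, total = 11+1 = 12
p=3,k=5: not 3>5, total = 12+1 = 13
p=4,k=1: 4>1, total = 13+3 = 16
p=4,k=2: 4>2, total = 16+2 = 18
p=4,k=3: 4>3, total = 18+1 = 19
p=4,k=4: not 4>4, total = 19+1 = 20
p=4,k=5: not 4>5, total = 20+1 = 21
p=4,k=6: not 4>6, total = 21+1 = 22

22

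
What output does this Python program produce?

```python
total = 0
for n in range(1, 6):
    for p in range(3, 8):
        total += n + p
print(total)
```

n=1,p=3: total = 0+4 = 4
n=1,p=4: total = 4+5 = 9
n=1,p=5: total = 9+6 = 15
n=1,p=6: total = 15+7 = 22
n=1,p=7: total = 22+8 = 30
n=2,p=3: total = 30+5 = 35
n=2,p=4: total = 35+6 = 41
n=2,p=5: total = 41+7 = 48
n=2,p=6: total = 48+8 = 56
n=2,p=7: total = 56+9 = 65
n=3,p=3: total = 65+6 = 71
n=3,p=4: total = 71+7 = 78
n=3,p=5: total = 78+8 = 86
n=3,p=6: total = 86+9 = 95
n=3,p=7: total = 95+10 = 105
n=4,p=3: total = 105+7 = 112
n=4,p=4: total = 112+8 = 120
n=4,p=5: total = 120+9 = 129
n=4,p=6: total = 129+10 = 139
n=4,p=7: total = 139+11 = 150
n=5,p=3: total = 150+8 = 158
n=5,p=4: total = 158+9 = 167
n=5,p=5: total = 167+10 = 177
n=5,p=6: total = 177+11 = 188
n=5,p=7: total = 188+12 = 200

200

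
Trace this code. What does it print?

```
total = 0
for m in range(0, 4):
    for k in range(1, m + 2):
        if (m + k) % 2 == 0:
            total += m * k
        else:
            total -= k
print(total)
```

4

m=0,k=1: odd sum, total = 0-1 = -1
m=1,k=1: even sum, total = (-1)+1 = 0
m=1,k=2: odd sum, total = 0-2 = -2
m=2,k=1: odd sum, total = (-2)-1 = -3
m=2,k=2: even sum, total = (-3)+4 = 1
m=2,k=3: odd sum, total = 1-3 = -2
m=3,k=1: even sum, total = (-2)+3 = 1
m=3,k=2: odd sum, total = 1-2 = -1
m=3,k=3: even sum, total = (-1)+9 = 8
m=3,k=4: odd sum, total = 8-4 = 4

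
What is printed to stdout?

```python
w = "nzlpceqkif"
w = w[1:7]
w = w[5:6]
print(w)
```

slice [1:7] → 'zlpceq'
slice [5:6] → 'q'

q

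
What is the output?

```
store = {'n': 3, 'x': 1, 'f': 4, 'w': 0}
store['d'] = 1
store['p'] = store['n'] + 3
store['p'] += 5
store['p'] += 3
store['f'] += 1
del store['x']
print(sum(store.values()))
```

store['d'] = 1 → {'n': 3, 'x': 1, 'f': 4, 'w': 0, 'd': 1}
store['p'] = store['n']+3 = 6 → {'n': 3, 'x': 1, 'f': 4, 'w': 0, 'd': 1, 'p': 6}
store['p'] = 6+5 = 11 → {'n': 3, 'x': 1, 'f': 4, 'w': 0, 'd': 1, 'p': 11}
store['p'] = 11+3 = 14 → {'n': 3, 'x': 1, 'f': 4, 'w': 0, 'd': 1, 'p': 14}
store['f'] = 4+1 = 5 → {'n': 3, 'x': 1, 'f': 5, 'w': 0, 'd': 1, 'p': 14}
del 'x' → {'n': 3, 'f': 5, 'w': 0, 'd': 1, 'p': 14}
sum of values = 23

23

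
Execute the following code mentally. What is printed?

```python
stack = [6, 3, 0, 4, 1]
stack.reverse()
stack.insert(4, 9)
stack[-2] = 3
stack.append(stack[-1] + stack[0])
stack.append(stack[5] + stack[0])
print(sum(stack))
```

reverse → [1, 4, 0, 3, 6]
insert 9 at 4 → [1, 4, 0, 3, 9, 6]
stack[-2] = 3 → [1, 4, 0, 3, 3, 6]
append stack[-1]+stack[0] = 6+1 = 7 → [1, 4, 0, 3, 3, 6, 7]
append stack[5]+stack[0] = 6+1 = 7 → [1, 4, 0, 3, 3, 6, 7, 7]
sum = 31

31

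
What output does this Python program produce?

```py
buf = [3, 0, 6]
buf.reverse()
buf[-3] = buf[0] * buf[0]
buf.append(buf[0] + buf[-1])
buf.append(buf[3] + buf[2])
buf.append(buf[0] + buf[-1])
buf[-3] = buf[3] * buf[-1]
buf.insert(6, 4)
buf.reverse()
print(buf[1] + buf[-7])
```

82

reverse → [6, 0, 3]
buf[-3] = buf[0]*buf[0] = 6*6 = 36 → [36, 0, 3]
append buf[0]+buf[-1] = 36+3 = 39 → [36, 0, 3, 39]
append buf[3]+buf[2] = 39+3 = 42 → [36, 0, 3, 39, 42]
append buf[0]+buf[-1] = 36+42 = 78 → [36, 0, 3, 39, 42, 78]
buf[-3] = buf[3]*buf[-1] = 39*78 = 3042 → [36, 0, 3, 3042, 42, 78]
insert 4 at 6 → [36, 0, 3, 3042, 42, 78, 4]
reverse → [4, 78, 42, 3042, 3, 0, 36]
buf[1]+buf[-7] = 78+4 = 82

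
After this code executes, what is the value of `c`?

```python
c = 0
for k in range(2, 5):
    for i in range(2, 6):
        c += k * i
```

k=2,i=2: c = 0+4 = 4
k=2,i=3: c = 4+6 = 10
k=2,i=4: c = 10+8 = 18
k=2,i=5: c = 18+10 = 28
k=3,i=2: c = 28+6 = 34
k=3,i=3: c = 34+9 = 43
k=3,i=4: c = 43+12 = 55
k=3,i=5: c = 55+15 = 70
k=4,i=2: c = 70+8 = 78
k=4,i=3: c = 78+12 = 90
k=4,i=4: c = 90+16 = 106
k=4,i=5: c = 106+20 = 126

126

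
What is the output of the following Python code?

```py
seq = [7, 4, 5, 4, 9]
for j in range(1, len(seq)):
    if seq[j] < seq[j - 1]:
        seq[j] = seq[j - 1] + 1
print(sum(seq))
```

j=1: 4<7, seq[1] = 7+1 = 8 → [7, 8, 5, 4, 9]
j=2: 5<8, seq[2] = 8+1 = 9 → [7, 8, 9, 4, 9]
j=3: 4<9, seq[3] = 9+1 = 10 → [7, 8, 9, 10, 9]
j=4: 9<10, seq[4] = 10+1 = 11 → [7, 8, 9, 10, 11]
sum = 45

45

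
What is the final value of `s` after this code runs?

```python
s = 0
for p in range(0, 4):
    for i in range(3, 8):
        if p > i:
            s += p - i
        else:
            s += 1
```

p=0,i=3: not 0>3, s = 0+1 = 1
p=0,i=4: not 0>4, s = 1+1 = 2
p=0,i=5: not 0>5, s = 2+1 = 3
p=0,i=6: not 0>6, s = 3+1 = 4
p=0,i=7: not 0>7, s = 4+1 = 5
p=1,i=3: not 1>3, s = 5+1 = 6
p=1,i=4: not 1>4, s = 6+1 = 7
p=1,i=5: not 1>5, s = 7+1 = 8
p=1,i=6: not 1>6, s = 8+1 = 9
p=1,i=7: not 1>7, s = 9+1 = 10
p=2,i=3: not 2>3, s = 10+1 = 11
p=2,i=4: not 2>4, s = 11+1 = 12
p=2,i=5: not 2>5, s = 12+1 = 13
p=2,i=6: not 2>6, s = 13+1 = 14
p=2,i=7: not 2>7, s = 14+1 = 15
p=3,i=3: not 3>3, s = 15+1 = 16
p=3,i=4: not 3>4, s = 16+1 = 17
p=3,i=5: not 3>5, s = 17+1 = 18
p=3,i=6: not 3>6, s = 18+1 = 19
p=3,i=7: not 3>7, s = 19+1 = 20

20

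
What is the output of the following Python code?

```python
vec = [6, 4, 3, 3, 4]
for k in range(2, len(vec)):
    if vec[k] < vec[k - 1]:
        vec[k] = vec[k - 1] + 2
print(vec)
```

[6, 4, 6, 8, 10]

k=2: 3<4, vec[2] = 4+2 = 6 → [6, 4, 6, 3, 4]
k=3: 3<6, vec[3] = 6+2 = 8 → [6, 4, 6, 8, 4]
k=4: 4<8, vec[4] = 8+2 = 10 → [6, 4, 6, 8, 10]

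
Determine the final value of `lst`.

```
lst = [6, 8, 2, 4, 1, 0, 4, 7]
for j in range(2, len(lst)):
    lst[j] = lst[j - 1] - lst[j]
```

[6, 8, 6, 2, 1, 1, -3, -10]

j=2: lst[2] = 8-2 = 6 → [6, 8, 6, 4, 1, 0, 4, 7]
j=3: lst[3] = 6-4 = 2 → [6, 8, 6, 2, 1, 0, 4, 7]
j=4: lst[4] = 2-1 = 1 → [6, 8, 6, 2, 1, 0, 4, 7]
j=5: lst[5] = 1-0 = 1 → [6, 8, 6, 2, 1, 1, 4, 7]
j=6: lst[6] = 1-4 = -3 → [6, 8, 6, 2, 1, 1, -3, 7]
j=7: lst[7] = (-3)-7 = -10 → [6, 8, 6, 2, 1, 1, -3, -10]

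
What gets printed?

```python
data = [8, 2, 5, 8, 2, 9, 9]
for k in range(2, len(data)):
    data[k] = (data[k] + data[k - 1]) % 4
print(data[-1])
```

3

k=2: data[2] = (5+2)%4 = 3 → [8, 2, 3, 8, 2, 9, 9]
k=3: data[3] = (8+3)%4 = 3 → [8, 2, 3, 3, 2, 9, 9]
k=4: data[4] = (2+3)%4 = 1 → [8, 2, 3, 3, 1, 9, 9]
k=5: data[5] = (9+1)%4 = 2 → [8, 2, 3, 3, 1, 2, 9]
k=6: data[6] = (9+2)%4 = 3 → [8, 2, 3, 3, 1, 2, 3]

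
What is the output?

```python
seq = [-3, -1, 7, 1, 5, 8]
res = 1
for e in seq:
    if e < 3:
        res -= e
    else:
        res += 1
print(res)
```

7

e=-3: <3, res = 1-(-3) = 4
e=-1: <3, res = 4-(-1) = 5
e=7: not <3, res = 5+1 = 6
e=1: <3, res = 6-1 = 5
e=5: not <3, res = 5+1 = 6
e=8: not <3, res = 6+1 = 7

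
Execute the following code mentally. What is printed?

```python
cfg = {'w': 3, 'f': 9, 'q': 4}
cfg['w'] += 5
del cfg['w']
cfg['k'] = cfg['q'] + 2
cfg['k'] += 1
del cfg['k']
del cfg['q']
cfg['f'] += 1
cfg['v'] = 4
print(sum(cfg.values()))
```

cfg['w'] = 3+5 = 8 → {'w': 8, 'f': 9, 'q': 4}
del 'w' → {'f': 9, 'q': 4}
cfg['k'] = cfg['q']+2 = 6 → {'f': 9, 'q': 4, 'k': 6}
cfg['k'] = 6+1 = 7 → {'f': 9, 'q': 4, 'k': 7}
del 'k' → {'f': 9, 'q': 4}
del 'q' → {'f': 9}
cfg['f'] = 9+1 = 10 → {'f': 10}
cfg['v'] = 4 → {'f': 10, 'v': 4}
sum of values = 14

14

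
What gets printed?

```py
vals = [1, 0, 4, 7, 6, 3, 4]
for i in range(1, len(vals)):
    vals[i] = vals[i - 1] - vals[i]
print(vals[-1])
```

i=1: vals[1] = 1-0 = 1 → [1, 1, 4, 7, 6, 3, 4]
i=2: vals[2] = 1-4 = -3 → [1, 1, -3, 7, 6, 3, 4]
i=3: vals[3] = (-3)-7 = -10 → [1, 1, -3, -10, 6, 3, 4]
i=4: vals[4] = (-10)-6 = -16 → [1, 1, -3, -10, -16, 3, 4]
i=5: vals[5] = (-16)-3 = -19 → [1, 1, -3, -10, -16, -19, 4]
i=6: vals[6] = (-19)-4 = -23 → [1, 1, -3, -10, -16, -19, -23]

-23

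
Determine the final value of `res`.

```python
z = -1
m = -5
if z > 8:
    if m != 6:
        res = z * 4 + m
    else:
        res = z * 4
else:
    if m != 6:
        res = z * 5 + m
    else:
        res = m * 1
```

-10

z=-1, m=-5
z > 8 is False; m != 6 is True
→ res = z * 5 + m = -10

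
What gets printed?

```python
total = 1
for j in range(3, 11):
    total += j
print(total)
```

j=3: total = 1+3 = 4
j=4: total = 4+4 = 8
j=5: total = 8+5 = 13
j=6: total = 13+6 = 19
j=7: total = 19+7 = 26
j=8: total = 26+8 = 34
j=9: total = 34+9 = 43
j=10: total = 43+10 = 53

53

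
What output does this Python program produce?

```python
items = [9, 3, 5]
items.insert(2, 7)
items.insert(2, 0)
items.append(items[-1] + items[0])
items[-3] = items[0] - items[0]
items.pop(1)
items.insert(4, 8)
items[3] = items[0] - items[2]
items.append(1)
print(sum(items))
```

41

insert 7 at 2 → [9, 3, 7, 5]
insert 0 at 2 → [9, 3, 0, 7, 5]
append items[-1]+items[0] = 5+9 = 14 → [9, 3, 0, 7, 5, 14]
items[-3] = items[0]-items[0] = 9-9 = 0 → [9, 3, 0, 0, 5, 14]
pop(1) removes 3 → [9, 0, 0, 5, 14]
insert 8 at 4 → [9, 0, 0, 5, 8, 14]
items[3] = items[0]-items[2] = 9-0 = 9 → [9, 0, 0, 9, 8, 14]
append 1 → [9, 0, 0, 9, 8, 14, 1]
sum = 41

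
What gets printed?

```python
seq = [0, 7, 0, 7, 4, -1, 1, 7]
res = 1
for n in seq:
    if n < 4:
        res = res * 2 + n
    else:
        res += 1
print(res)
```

n=0: <4, res = 1*2+0 = 2
n=7: not <4, res = 2+1 = 3
n=0: <4, res = 3*2+0 = 6
n=7: not <4, res = 6+1 = 7
n=4: not <4, res = 7+1 = 8
n=-1: <4, res = 8*2+(-1) = 15
n=1: <4, res = 15*2+1 = 31
n=7: not <4, res = 31+1 = 32

32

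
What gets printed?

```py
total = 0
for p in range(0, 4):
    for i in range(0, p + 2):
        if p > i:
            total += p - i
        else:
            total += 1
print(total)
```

18

p=0,i=0: not 0>0, total = 0+1 = 1
p=0,i=1: not 0>1, total = 1+1 = 2
p=1,i=0: 1>0, total = 2+1 = 3
p=1,i=1: not 1>1, total = 3+1 = 4
p=1,i=2: not 1>2, total = 4+1 = 5
p=2,i=0: 2>0, total = 5+2 = 7
p=2,i=1: 2>1, total = 7+1 = 8
p=2,i=2: not 2>2, total = 8+1 = 9
p=2,i=3: not 2>3, total = 9+1 = 10
p=3,i=0: 3>0, total = 10+3 = 13
p=3,i=1: 3>1, total = 13+2 = 15
p=3,i=2: 3>2, total = 15+1 = 16
p=3,i=3: not 3>3, total = 16+1 = 17
p=3,i=4: not 3>4, total = 17+1 = 18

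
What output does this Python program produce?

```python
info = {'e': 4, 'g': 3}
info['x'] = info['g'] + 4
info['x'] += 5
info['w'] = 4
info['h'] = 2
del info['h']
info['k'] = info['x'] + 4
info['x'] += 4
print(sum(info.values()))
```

43

info['x'] = info['g']+4 = 7 → {'e': 4, 'g': 3, 'x': 7}
info['x'] = 7+5 = 12 → {'e': 4, 'g': 3, 'x': 12}
info['w'] = 4 → {'e': 4, 'g': 3, 'x': 12, 'w': 4}
info['h'] = 2 → {'e': 4, 'g': 3, 'x': 12, 'w': 4, 'h': 2}
del 'h' → {'e': 4, 'g': 3, 'x': 12, 'w': 4}
info['k'] = info['x']+4 = 16 → {'e': 4, 'g': 3, 'x': 12, 'w': 4, 'k': 16}
info['x'] = 12+4 = 16 → {'e': 4, 'g': 3, 'x': 16, 'w': 4, 'k': 16}
sum of values = 43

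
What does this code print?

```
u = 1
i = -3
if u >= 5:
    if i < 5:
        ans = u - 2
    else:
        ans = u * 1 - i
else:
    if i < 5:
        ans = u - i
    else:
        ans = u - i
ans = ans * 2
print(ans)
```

8

u=1, i=-3
u >= 5 is False; i < 5 is True
→ ans = u - i = 4
ans = 4*2 = 8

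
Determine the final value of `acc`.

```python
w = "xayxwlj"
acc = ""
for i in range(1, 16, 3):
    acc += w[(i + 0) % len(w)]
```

i=1: add w[1]='a' → 'a'
i=4: add w[4]='w' → 'aw'
i=7: add w[0]='x' → 'awx'
i=10: add w[3]='x' → 'awxx'
i=13: add w[6]='j' → 'awxxj'

'awxxj'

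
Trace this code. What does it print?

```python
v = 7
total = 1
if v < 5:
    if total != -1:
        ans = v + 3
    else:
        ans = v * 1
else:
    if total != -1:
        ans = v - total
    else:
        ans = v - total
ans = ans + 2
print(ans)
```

8

v=7, total=1
v < 5 is False; total != -1 is True
→ ans = v - total = 6
ans = 6+2 = 8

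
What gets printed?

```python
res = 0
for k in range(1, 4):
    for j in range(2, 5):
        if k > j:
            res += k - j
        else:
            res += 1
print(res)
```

9

k=1,j=2: not 1>2, res = 0+1 = 1
k=1,j=3: not 1>3, res = 1+1 = 2
k=1,j=4: not 1>4, res = 2+1 = 3
k=2,j=2: not 2>2, res = 3+1 = 4
k=2,j=3: not 2>3, res = 4+1 = 5
k=2,j=4: not 2>4, res = 5+1 = 6
k=3,j=2: 3>2, res = 6+1 = 7
k=3,j=3: not 3>3, res = 7+1 = 8
k=3,j=4: not 3>4, res = 8+1 = 9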